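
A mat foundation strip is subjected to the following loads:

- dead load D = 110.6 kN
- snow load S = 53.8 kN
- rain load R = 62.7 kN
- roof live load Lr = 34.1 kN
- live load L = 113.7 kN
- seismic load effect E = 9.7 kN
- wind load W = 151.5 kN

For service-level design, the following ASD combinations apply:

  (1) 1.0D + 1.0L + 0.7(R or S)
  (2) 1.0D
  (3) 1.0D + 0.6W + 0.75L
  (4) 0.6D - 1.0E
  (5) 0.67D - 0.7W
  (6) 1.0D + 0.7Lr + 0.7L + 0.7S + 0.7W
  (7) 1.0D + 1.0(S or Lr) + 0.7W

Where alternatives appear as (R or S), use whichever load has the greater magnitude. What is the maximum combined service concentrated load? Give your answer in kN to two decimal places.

(R or S) → R = 62.7 kN; (S or Lr) → S = 53.8 kN.
(1) 1.0(110.6) + 1.0(113.7) + 0.7(62.7) = 110.60 + 113.70 + 43.89 = 268.19
(2) 1.0(110.6) = 110.60
(3) 1.0(110.6) + 0.6(151.5) + 0.75(113.7) = 110.60 + 90.90 + 85.28 = 286.78
(4) 0.6(110.6) - 1.0(9.7) = 66.36 - 9.70 = 56.66
(5) 0.67(110.6) - 0.7(151.5) = 74.10 - 106.05 = -31.95
(6) 1.0(110.6) + 0.7(34.1) + 0.7(113.7) + 0.7(53.8) + 0.7(151.5) = 110.60 + 23.87 + 79.59 + 37.66 + 106.05 = 357.77
(7) 1.0(110.6) + 1.0(53.8) + 0.7(151.5) = 110.60 + 53.80 + 106.05 = 270.45
The controlling combination is 6, giving 357.77 kN.

357.77 kN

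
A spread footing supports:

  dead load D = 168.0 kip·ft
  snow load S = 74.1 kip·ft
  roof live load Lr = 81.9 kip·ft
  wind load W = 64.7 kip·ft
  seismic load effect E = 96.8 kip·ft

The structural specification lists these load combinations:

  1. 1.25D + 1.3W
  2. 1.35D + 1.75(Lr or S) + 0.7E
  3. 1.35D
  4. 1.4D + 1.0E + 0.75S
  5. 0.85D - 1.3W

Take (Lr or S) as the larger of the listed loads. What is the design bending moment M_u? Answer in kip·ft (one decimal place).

437.9 kip·ft

(Lr or S) → Lr = 81.9 kip·ft.
1. 1.25(168.0) + 1.3(64.7) = 210.0 + 84.1 = 294.1
2. 1.35(168.0) + 1.75(81.9) + 0.7(96.8) = 226.8 + 143.3 + 67.8 = 437.9
3. 1.35(168.0) = 226.8
4. 1.4(168.0) + 1.0(96.8) + 0.75(74.1) = 235.2 + 96.8 + 55.6 = 387.6
5. 0.85(168.0) - 1.3(64.7) = 142.8 - 84.1 = 58.7
Maximum is from combination 2.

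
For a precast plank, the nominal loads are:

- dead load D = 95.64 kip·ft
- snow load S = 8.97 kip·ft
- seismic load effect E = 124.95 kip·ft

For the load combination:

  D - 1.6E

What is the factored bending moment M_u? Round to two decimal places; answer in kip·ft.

1.0(95.64) - 1.6(124.95) = -104.28
M_u = -104.28 kip·ft.

-104.28 kip·ft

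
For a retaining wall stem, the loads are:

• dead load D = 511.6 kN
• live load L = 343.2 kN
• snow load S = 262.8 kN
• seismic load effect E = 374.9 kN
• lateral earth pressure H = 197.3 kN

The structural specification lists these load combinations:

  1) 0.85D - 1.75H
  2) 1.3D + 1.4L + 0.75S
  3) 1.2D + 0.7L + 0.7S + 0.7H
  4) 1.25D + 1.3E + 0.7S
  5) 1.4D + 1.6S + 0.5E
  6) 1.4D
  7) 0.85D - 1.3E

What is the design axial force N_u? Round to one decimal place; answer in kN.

1342.7 kN

1) 0.85(511.6) - 1.75(197.3) = 434.9 - 345.3 = 89.6
2) 1.3(511.6) + 1.4(343.2) + 0.75(262.8) = 665.1 + 480.5 + 197.1 = 1342.7
3) 1.2(511.6) + 0.7(343.2) + 0.7(262.8) + 0.7(197.3) = 613.9 + 240.2 + 184.0 + 138.1 = 1176.2
4) 1.25(511.6) + 1.3(374.9) + 0.7(262.8) = 1310.8
5) 1.4(511.6) + 1.6(262.8) + 0.5(374.9) = 716.2 + 420.5 + 187.5 = 1324.2
6) 1.4(511.6) = 716.2
7) 0.85(511.6) - 1.3(374.9) = 434.9 - 487.4 = -52.5
Combination 2 governs: N_u = 1342.7 kN.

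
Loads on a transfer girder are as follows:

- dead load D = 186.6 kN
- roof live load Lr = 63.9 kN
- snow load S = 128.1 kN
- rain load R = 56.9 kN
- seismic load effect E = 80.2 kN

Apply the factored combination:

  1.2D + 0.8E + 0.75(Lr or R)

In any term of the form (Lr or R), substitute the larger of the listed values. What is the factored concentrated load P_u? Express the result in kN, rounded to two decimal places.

336.01 kN

(Lr or R) → Lr = 63.9 kN.
1.2(186.6) + 0.8(80.2) + 0.75(63.9) = 336.01
P_u = 336.01 kN.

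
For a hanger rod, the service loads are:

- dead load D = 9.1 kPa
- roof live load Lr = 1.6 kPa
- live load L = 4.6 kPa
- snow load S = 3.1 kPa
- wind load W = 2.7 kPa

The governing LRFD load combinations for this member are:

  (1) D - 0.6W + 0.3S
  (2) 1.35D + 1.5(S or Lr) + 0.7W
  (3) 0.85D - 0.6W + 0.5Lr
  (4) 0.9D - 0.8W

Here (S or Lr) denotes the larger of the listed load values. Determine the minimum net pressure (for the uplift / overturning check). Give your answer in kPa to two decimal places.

6.03 kPa

(S or Lr) → S = 3.1 kPa.
(1) 1.0(9.1) - 0.6(2.7) + 0.3(3.1) = 9.10 - 1.62 + 0.93 = 8.41
(2) 1.35(9.1) + 1.5(3.1) + 0.7(2.7) = 12.29 + 4.65 + 1.89 = 18.83
(3) 0.85(9.1) - 0.6(2.7) + 0.5(1.6) = 7.74 - 1.62 + 0.80 = 6.92
(4) 0.9(9.1) - 0.8(2.7) = 8.19 - 2.16 = 6.03
Combination 4 gives the minimum: 6.03 kPa.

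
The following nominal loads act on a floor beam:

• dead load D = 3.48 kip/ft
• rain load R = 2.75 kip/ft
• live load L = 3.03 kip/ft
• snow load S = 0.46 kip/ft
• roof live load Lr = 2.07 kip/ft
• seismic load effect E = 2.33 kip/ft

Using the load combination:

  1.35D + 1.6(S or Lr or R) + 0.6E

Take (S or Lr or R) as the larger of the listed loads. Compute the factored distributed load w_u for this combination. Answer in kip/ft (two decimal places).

10.50 kip/ft

(S or Lr or R) → R = 2.75 kip/ft.
1.35(3.48) + 1.6(2.75) + 0.6(2.33) = 10.50
w_u = 10.50 kip/ft.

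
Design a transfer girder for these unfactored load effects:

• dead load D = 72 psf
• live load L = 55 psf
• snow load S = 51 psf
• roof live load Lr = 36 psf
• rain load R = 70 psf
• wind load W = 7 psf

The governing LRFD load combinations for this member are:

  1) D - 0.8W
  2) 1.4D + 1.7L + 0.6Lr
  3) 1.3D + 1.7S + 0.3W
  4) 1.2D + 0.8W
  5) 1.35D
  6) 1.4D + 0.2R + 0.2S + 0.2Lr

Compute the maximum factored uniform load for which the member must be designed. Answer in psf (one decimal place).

1) 1.0(72) - 0.8(7) = 72.0 - 5.6 = 66.4
2) 1.4(72) + 1.7(55) + 0.6(36) = 100.8 + 93.5 + 21.6 = 215.9
3) 1.3(72) + 1.7(51) + 0.3(7) = 93.6 + 86.7 + 2.1 = 182.4
4) 1.2(72) + 0.8(7) = 86.4 + 5.6 = 92.0
5) 1.35(72) = 97.2
6) 1.4(72) + 0.2(70) + 0.2(51) + 0.2(36) = 100.8 + 14.0 + 10.2 + 7.2 = 132.2
Maximum is from combination 2.

215.9 psf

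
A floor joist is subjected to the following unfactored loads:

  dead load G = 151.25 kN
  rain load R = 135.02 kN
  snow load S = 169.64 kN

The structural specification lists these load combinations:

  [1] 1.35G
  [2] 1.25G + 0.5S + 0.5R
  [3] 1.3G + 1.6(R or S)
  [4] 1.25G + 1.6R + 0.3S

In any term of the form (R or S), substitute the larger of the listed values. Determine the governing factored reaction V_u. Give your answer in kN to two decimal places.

(R or S) → S = 169.64 kN.
[1] 1.35(151.25) = 204.19
[2] 1.25(151.25) + 0.5(169.64) + 0.5(135.02) = 341.39
[3] 1.3(151.25) + 1.6(169.64) = 468.05
[4] 1.25(151.25) + 1.6(135.02) + 0.3(169.64) = 455.99
Maximum is from combination 3.

468.05 kN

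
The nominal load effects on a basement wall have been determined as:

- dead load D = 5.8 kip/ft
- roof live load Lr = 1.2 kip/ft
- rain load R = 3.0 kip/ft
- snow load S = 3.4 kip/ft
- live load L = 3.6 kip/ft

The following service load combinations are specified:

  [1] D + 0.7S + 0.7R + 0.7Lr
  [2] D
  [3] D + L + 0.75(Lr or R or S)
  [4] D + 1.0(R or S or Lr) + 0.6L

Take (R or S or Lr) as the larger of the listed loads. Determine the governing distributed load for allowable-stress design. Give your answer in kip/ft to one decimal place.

(Lr or R or S) → S = 3.4 kip/ft; (R or S or Lr) → S = 3.4 kip/ft.
[1] 1.0(5.8) + 0.7(3.4) + 0.7(3.0) + 0.7(1.2) = 5.8 + 2.4 + 2.1 + 0.8 = 11.1
[2] 1.0(5.8) = 5.8
[3] 1.0(5.8) + 1.0(3.6) + 0.75(3.4) = 5.8 + 3.6 + 2.6 = 12.0
[4] 1.0(5.8) + 1.0(3.4) + 0.6(3.6) = 5.8 + 3.4 + 2.2 = 11.4
The controlling combination is 3, giving 12.0 kip/ft.

12.0 kip/ft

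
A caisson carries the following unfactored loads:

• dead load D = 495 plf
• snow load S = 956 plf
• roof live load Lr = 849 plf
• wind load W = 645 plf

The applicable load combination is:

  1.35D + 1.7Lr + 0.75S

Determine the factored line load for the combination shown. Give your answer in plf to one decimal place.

1.35(495) + 1.7(849) + 0.75(956) = 668.3 + 1443.3 + 717.0 = 2828.6
w_u = 2828.6 plf.

2828.6 plf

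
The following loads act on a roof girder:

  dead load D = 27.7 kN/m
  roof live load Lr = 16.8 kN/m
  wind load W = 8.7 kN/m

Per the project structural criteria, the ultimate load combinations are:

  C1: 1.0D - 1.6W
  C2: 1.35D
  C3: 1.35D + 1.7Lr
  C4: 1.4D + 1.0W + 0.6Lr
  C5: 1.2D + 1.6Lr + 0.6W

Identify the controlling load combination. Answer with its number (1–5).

C1: 1.0(27.7) - 1.6(8.7) = 27.7 - 13.9 = 13.8
C2: 1.35(27.7) = 37.4
C3: 1.35(27.7) + 1.7(16.8) = 37.4 + 28.6 = 66.0
C4: 1.4(27.7) + 1.0(8.7) + 0.6(16.8) = 38.8 + 8.7 + 10.1 = 57.6
C5: 1.2(27.7) + 1.6(16.8) + 0.6(8.7) = 33.2 + 26.9 + 5.2 = 65.3
The largest value is 66.0 kN/m from combination 3.

Combination 3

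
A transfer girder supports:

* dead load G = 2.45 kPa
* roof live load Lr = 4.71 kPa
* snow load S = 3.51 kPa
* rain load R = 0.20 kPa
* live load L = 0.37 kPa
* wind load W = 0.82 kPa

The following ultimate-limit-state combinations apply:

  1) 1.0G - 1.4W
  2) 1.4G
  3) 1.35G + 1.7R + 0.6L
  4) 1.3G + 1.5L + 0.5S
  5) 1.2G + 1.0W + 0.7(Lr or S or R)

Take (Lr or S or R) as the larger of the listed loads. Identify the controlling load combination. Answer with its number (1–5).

Combination 5

(Lr or S or R) → Lr = 4.71 kPa.
1) 1.0(2.45) - 1.4(0.82) = 2.45 - 1.15 = 1.30
2) 1.4(2.45) = 3.43
3) 1.35(2.45) + 1.7(0.20) + 0.6(0.37) = 3.31 + 0.34 + 0.22 = 3.87
4) 1.3(2.45) + 1.5(0.37) + 0.5(3.51) = 5.50
5) 1.2(2.45) + 1.0(0.82) + 0.7(4.71) = 2.94 + 0.82 + 3.30 = 7.06
The largest value is 7.06 kPa from combination 5.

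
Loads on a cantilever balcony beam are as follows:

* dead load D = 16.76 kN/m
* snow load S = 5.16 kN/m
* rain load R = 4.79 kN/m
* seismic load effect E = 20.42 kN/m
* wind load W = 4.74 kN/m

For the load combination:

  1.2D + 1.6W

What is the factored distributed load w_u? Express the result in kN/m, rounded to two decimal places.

1.2(16.76) + 1.6(4.74) = 27.70
w_u = 27.70 kN/m.

27.70 kN/m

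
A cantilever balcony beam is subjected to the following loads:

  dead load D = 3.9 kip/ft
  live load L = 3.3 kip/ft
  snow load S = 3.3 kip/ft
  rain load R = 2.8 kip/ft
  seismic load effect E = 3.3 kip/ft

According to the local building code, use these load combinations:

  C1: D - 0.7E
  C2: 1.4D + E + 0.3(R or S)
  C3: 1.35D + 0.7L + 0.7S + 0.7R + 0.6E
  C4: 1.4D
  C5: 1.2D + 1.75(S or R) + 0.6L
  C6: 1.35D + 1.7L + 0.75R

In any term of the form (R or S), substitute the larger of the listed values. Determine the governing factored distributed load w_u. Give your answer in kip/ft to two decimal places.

13.83 kip/ft

(R or S) → S = 3.3 kip/ft; (S or R) → S = 3.3 kip/ft.
C1: 1.0(3.9) - 0.7(3.3) = 1.59
C2: 1.4(3.9) + 1.0(3.3) + 0.3(3.3) = 9.75
C3: 1.35(3.9) + 0.7(3.3) + 0.7(3.3) + 0.7(2.8) + 0.6(3.3) = 13.83
C4: 1.4(3.9) = 5.46
C5: 1.2(3.9) + 1.75(3.3) + 0.6(3.3) = 12.44
C6: 1.35(3.9) + 1.7(3.3) + 0.75(2.8) = 12.98
Maximum is from combination 3.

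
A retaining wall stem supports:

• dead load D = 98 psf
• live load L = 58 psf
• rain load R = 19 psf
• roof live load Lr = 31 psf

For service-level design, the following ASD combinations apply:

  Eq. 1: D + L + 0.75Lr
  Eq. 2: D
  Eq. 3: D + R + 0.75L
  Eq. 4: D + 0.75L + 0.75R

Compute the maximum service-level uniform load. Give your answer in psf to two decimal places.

179.25 psf

Eq. 1: 1.0(98) + 1.0(58) + 0.75(31) = 98.00 + 58.00 + 23.25 = 179.25
Eq. 2: 1.0(98) = 98.00
Eq. 3: 1.0(98) + 1.0(19) + 0.75(58) = 98.00 + 19.00 + 43.50 = 160.50
Eq. 4: 1.0(98) + 0.75(58) + 0.75(19) = 98.00 + 43.50 + 14.25 = 155.75
The controlling combination is 1, giving 179.25 psf.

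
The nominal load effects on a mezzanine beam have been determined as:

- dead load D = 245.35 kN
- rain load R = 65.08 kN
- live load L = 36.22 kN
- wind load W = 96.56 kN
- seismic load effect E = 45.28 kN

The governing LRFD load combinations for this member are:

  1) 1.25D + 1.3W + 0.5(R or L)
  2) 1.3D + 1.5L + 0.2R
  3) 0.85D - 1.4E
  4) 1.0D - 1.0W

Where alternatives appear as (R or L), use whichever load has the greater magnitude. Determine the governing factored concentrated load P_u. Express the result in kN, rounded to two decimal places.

(R or L) → R = 65.08 kN.
1) 1.25(245.35) + 1.3(96.56) + 0.5(65.08) = 306.69 + 125.53 + 32.54 = 464.76
2) 1.3(245.35) + 1.5(36.22) + 0.2(65.08) = 386.30
3) 0.85(245.35) - 1.4(45.28) = 208.55 - 63.39 = 145.16
4) 1.0(245.35) - 1.0(96.56) = 245.35 - 96.56 = 148.79
Combination 1 governs: P_u = 464.76 kN.

464.76 kN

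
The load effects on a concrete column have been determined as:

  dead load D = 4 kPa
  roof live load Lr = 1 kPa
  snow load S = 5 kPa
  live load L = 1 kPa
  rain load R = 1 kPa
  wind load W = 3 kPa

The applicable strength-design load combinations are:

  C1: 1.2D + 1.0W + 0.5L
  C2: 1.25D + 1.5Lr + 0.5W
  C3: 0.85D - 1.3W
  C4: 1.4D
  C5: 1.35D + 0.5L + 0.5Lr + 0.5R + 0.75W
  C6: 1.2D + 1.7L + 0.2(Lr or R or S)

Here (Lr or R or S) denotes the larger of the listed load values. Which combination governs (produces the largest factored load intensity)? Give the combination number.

(Lr or R or S) → S = 5 kPa.
C1: 1.2(4) + 1.0(3) + 0.5(1) = 8.30
C2: 1.25(4) + 1.5(1) + 0.5(3) = 8.00
C3: 0.85(4) - 1.3(3) = -0.50
C4: 1.4(4) = 5.60
C5: 1.35(4) + 0.5(1) + 0.5(1) + 0.5(1) + 0.75(3) = 9.15
C6: 1.2(4) + 1.7(1) + 0.2(5) = 7.50
The largest value is 9.15 kPa from combination 5.

Combination 5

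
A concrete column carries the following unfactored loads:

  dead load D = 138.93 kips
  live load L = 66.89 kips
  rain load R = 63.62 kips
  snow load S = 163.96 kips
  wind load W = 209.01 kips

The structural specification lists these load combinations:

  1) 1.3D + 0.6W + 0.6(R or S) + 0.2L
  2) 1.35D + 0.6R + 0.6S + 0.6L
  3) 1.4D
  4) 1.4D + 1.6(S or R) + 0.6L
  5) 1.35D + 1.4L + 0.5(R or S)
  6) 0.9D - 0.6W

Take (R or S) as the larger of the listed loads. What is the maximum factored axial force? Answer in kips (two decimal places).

496.97 kips

(R or S) → S = 163.96 kips; (S or R) → S = 163.96 kips.
1) 1.3(138.93) + 0.6(209.01) + 0.6(163.96) + 0.2(66.89) = 417.77
2) 1.35(138.93) + 0.6(63.62) + 0.6(163.96) + 0.6(66.89) = 364.24
3) 1.4(138.93) = 194.50
4) 1.4(138.93) + 1.6(163.96) + 0.6(66.89) = 496.97
5) 1.35(138.93) + 1.4(66.89) + 0.5(163.96) = 363.18
6) 0.9(138.93) - 0.6(209.01) = -0.37
The controlling combination is 4, giving 496.97 kips.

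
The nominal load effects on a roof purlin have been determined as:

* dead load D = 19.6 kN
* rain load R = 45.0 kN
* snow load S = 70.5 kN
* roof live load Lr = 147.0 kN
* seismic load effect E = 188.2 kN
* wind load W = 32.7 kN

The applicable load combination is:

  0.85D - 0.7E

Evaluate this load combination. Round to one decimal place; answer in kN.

0.85(19.6) - 0.7(188.2) = -115.1
V_u = -115.1 kN.

-115.1 kN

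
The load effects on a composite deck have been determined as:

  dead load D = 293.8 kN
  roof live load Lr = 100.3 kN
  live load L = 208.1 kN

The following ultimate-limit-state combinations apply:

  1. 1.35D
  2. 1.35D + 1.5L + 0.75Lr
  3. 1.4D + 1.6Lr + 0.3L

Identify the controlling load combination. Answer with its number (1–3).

1. 1.35(293.8) = 396.6
2. 1.35(293.8) + 1.5(208.1) + 0.75(100.3) = 396.6 + 312.2 + 75.2 = 784.0
3. 1.4(293.8) + 1.6(100.3) + 0.3(208.1) = 411.3 + 160.5 + 62.4 = 634.2
The largest value is 784.0 kN from combination 2.

Combination 2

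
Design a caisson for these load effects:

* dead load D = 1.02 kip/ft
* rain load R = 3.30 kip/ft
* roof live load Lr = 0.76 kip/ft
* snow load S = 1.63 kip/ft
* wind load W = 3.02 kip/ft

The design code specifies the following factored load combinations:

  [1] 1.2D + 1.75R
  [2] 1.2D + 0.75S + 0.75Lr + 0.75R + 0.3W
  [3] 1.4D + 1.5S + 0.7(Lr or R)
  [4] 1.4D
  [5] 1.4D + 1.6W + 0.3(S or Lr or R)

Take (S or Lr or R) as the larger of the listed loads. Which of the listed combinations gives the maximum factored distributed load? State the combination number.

Combination 5

(Lr or R) → R = 3.30 kip/ft; (S or Lr or R) → R = 3.30 kip/ft.
[1] 1.2(1.02) + 1.75(3.30) = 1.22 + 5.78 = 7.00
[2] 1.2(1.02) + 0.75(1.63) + 0.75(0.76) + 0.75(3.30) + 0.3(3.02) = 1.22 + 1.22 + 0.57 + 2.48 + 0.91 = 6.40
[3] 1.4(1.02) + 1.5(1.63) + 0.7(3.30) = 6.18
[4] 1.4(1.02) = 1.43
[5] 1.4(1.02) + 1.6(3.02) + 0.3(3.30) = 1.43 + 4.83 + 0.99 = 7.25
The largest value is 7.25 kip/ft from combination 5.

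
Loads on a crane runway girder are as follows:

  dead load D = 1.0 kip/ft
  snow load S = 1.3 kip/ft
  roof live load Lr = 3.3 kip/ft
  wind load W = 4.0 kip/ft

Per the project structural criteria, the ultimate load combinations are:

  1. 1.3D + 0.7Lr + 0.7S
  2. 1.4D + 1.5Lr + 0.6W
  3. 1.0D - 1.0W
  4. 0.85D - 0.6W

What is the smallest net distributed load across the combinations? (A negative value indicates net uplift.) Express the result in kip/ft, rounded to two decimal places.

-3.00 kip/ft

1. 1.3(1.0) + 0.7(3.3) + 0.7(1.3) = 4.52
2. 1.4(1.0) + 1.5(3.3) + 0.6(4.0) = 8.75
3. 1.0(1.0) - 1.0(4.0) = -3.00
4. 0.85(1.0) - 0.6(4.0) = -1.55
Combination 3 gives the minimum: -3.00 kip/ft.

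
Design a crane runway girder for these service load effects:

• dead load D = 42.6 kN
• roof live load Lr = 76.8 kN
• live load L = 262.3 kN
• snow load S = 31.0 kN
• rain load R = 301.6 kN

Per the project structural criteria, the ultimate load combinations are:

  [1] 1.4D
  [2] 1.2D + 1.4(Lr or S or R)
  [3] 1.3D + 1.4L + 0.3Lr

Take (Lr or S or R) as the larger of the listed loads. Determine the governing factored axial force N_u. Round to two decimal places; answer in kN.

473.36 kN

(Lr or S or R) → R = 301.6 kN.
[1] 1.4(42.6) = 59.64
[2] 1.2(42.6) + 1.4(301.6) = 473.36
[3] 1.3(42.6) + 1.4(262.3) + 0.3(76.8) = 445.64
The controlling combination is 2, giving 473.36 kN.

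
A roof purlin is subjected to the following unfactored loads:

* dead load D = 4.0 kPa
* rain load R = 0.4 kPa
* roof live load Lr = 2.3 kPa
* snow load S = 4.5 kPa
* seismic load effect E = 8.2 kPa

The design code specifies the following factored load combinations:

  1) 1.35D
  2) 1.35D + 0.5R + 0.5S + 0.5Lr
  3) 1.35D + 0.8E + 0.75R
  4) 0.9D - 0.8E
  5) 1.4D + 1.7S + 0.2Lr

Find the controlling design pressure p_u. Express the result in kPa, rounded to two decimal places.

13.71 kPa

1) 1.35(4.0) = 5.40
2) 1.35(4.0) + 0.5(0.4) + 0.5(4.5) + 0.5(2.3) = 9.00
3) 1.35(4.0) + 0.8(8.2) + 0.75(0.4) = 12.26
4) 0.9(4.0) - 0.8(8.2) = -2.96
5) 1.4(4.0) + 1.7(4.5) + 0.2(2.3) = 13.71
The controlling combination is 5, giving 13.71 kPa.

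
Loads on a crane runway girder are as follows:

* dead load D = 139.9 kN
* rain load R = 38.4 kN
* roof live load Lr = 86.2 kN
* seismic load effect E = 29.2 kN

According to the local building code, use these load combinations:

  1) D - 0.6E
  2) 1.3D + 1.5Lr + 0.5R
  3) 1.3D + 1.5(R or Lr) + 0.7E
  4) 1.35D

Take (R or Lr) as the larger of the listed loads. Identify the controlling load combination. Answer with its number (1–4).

Combination 3

(R or Lr) → Lr = 86.2 kN.
1) 1.0(139.9) - 0.6(29.2) = 139.90 - 17.52 = 122.38
2) 1.3(139.9) + 1.5(86.2) + 0.5(38.4) = 181.87 + 129.30 + 19.20 = 330.37
3) 1.3(139.9) + 1.5(86.2) + 0.7(29.2) = 181.87 + 129.30 + 20.44 = 331.61
4) 1.35(139.9) = 188.87
The largest value is 331.61 kN from combination 3.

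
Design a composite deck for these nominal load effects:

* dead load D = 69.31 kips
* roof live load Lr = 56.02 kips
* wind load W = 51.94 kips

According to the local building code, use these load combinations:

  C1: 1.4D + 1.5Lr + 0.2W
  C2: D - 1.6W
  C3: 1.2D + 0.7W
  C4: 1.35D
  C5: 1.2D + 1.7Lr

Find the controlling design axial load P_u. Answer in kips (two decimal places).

C1: 1.4(69.31) + 1.5(56.02) + 0.2(51.94) = 97.03 + 84.03 + 10.39 = 191.45
C2: 1.0(69.31) - 1.6(51.94) = 69.31 - 83.10 = -13.79
C3: 1.2(69.31) + 0.7(51.94) = 83.17 + 36.36 = 119.53
C4: 1.35(69.31) = 93.57
C5: 1.2(69.31) + 1.7(56.02) = 178.41
Maximum is from combination 1.

191.45 kips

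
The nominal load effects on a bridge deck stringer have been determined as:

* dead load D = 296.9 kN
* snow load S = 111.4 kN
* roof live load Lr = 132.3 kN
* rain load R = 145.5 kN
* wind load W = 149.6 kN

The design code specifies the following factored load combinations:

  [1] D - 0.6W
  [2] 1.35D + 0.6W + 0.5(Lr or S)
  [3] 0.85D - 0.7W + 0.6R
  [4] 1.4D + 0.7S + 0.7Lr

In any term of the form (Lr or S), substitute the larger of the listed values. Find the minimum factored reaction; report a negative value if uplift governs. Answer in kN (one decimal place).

207.1 kN

(Lr or S) → Lr = 132.3 kN.
[1] 1.0(296.9) - 0.6(149.6) = 296.9 - 89.8 = 207.1
[2] 1.35(296.9) + 0.6(149.6) + 0.5(132.3) = 556.7
[3] 0.85(296.9) - 0.7(149.6) + 0.6(145.5) = 234.9
[4] 1.4(296.9) + 0.7(111.4) + 0.7(132.3) = 415.7 + 78.0 + 92.6 = 586.3
Combination 1 gives the minimum: 207.1 kN.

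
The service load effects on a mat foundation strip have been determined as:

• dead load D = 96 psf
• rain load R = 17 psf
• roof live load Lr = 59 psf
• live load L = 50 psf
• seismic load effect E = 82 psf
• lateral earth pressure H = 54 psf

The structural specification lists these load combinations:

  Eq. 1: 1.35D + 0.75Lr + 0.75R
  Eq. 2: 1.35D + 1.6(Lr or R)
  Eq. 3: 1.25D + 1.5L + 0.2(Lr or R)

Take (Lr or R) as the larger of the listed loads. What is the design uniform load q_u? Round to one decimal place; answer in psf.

(Lr or R) → Lr = 59 psf.
Eq. 1: 1.35(96) + 0.75(59) + 0.75(17) = 186.6
Eq. 2: 1.35(96) + 1.6(59) = 129.6 + 94.4 = 224.0
Eq. 3: 1.25(96) + 1.5(50) + 0.2(59) = 120.0 + 75.0 + 11.8 = 206.8
Maximum is from combination 2.

224.0 psf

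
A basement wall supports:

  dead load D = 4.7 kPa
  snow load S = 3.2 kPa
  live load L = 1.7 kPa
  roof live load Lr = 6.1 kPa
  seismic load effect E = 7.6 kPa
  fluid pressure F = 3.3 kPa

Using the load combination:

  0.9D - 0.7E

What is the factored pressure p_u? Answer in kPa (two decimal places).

-1.09 kPa

0.9(4.7) - 0.7(7.6) = -1.09
p_u = -1.09 kPa.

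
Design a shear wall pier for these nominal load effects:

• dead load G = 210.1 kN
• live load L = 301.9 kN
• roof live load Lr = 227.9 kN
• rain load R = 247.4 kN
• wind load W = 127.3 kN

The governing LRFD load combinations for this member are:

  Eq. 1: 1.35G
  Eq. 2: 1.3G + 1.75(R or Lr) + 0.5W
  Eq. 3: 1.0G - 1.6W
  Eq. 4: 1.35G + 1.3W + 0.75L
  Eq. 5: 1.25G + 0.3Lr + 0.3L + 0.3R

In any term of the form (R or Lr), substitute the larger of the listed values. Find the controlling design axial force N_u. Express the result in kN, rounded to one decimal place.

769.7 kN

(R or Lr) → R = 247.4 kN.
Eq. 1: 1.35(210.1) = 283.6
Eq. 2: 1.3(210.1) + 1.75(247.4) + 0.5(127.3) = 769.7
Eq. 3: 1.0(210.1) - 1.6(127.3) = 210.1 - 203.7 = 6.4
Eq. 4: 1.35(210.1) + 1.3(127.3) + 0.75(301.9) = 675.6
Eq. 5: 1.25(210.1) + 0.3(227.9) + 0.3(301.9) + 0.3(247.4) = 262.6 + 68.4 + 90.6 + 74.2 = 495.8
Maximum is from combination 2.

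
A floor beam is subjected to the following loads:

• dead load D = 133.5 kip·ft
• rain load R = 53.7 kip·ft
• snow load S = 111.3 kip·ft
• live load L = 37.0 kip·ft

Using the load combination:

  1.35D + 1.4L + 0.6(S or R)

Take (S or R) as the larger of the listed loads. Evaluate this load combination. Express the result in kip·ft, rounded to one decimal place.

298.8 kip·ft

(S or R) → S = 111.3 kip·ft.
1.35(133.5) + 1.4(37.0) + 0.6(111.3) = 180.2 + 51.8 + 66.8 = 298.8
M_u = 298.8 kip·ft.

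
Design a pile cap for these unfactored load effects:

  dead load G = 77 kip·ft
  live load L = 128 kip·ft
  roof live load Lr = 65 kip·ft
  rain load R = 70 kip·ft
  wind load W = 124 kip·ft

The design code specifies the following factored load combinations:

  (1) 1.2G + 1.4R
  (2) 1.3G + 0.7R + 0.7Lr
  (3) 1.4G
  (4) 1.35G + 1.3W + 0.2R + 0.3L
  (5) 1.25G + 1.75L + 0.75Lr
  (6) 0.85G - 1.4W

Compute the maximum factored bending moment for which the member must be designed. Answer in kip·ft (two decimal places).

(1) 1.2(77) + 1.4(70) = 190.40
(2) 1.3(77) + 0.7(70) + 0.7(65) = 194.60
(3) 1.4(77) = 107.80
(4) 1.35(77) + 1.3(124) + 0.2(70) + 0.3(128) = 317.55
(5) 1.25(77) + 1.75(128) + 0.75(65) = 369.00
(6) 0.85(77) - 1.4(124) = -108.15
Maximum is from combination 5.

369.00 kip·ft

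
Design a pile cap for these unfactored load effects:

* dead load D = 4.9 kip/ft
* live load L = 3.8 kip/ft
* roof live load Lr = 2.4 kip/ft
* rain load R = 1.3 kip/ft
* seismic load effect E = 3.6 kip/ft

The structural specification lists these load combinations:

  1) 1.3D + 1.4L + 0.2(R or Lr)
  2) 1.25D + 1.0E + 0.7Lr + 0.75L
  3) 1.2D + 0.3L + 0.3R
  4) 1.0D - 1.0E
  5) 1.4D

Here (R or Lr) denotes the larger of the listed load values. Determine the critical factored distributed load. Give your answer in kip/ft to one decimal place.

(R or Lr) → Lr = 2.4 kip/ft.
1) 1.3(4.9) + 1.4(3.8) + 0.2(2.4) = 6.4 + 5.3 + 0.5 = 12.2
2) 1.25(4.9) + 1.0(3.6) + 0.7(2.4) + 0.75(3.8) = 6.1 + 3.6 + 1.7 + 2.9 = 14.3
3) 1.2(4.9) + 0.3(3.8) + 0.3(1.3) = 5.9 + 1.1 + 0.4 = 7.4
4) 1.0(4.9) - 1.0(3.6) = 4.9 - 3.6 = 1.3
5) 1.4(4.9) = 6.9
The controlling combination is 2, giving 14.3 kip/ft.

14.3 kip/ft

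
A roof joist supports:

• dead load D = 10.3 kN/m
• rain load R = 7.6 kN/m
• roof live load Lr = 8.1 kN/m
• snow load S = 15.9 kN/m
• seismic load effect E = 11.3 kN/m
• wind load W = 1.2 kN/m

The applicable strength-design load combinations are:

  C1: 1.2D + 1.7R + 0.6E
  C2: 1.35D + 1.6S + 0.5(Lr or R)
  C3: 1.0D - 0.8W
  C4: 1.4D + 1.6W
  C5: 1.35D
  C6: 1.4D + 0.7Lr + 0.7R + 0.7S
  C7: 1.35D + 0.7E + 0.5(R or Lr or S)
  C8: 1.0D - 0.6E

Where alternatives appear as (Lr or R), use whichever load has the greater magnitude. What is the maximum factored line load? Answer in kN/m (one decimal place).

43.4 kN/m

(Lr or R) → Lr = 8.1 kN/m; (R or Lr or S) → S = 15.9 kN/m.
C1: 1.2(10.3) + 1.7(7.6) + 0.6(11.3) = 32.1
C2: 1.35(10.3) + 1.6(15.9) + 0.5(8.1) = 43.4
C3: 1.0(10.3) - 0.8(1.2) = 9.3
C4: 1.4(10.3) + 1.6(1.2) = 16.3
C5: 1.35(10.3) = 13.9
C6: 1.4(10.3) + 0.7(8.1) + 0.7(7.6) + 0.7(15.9) = 36.5
C7: 1.35(10.3) + 0.7(11.3) + 0.5(15.9) = 29.8
C8: 1.0(10.3) - 0.6(11.3) = 3.5
Combination 2 governs: w_u = 43.4 kN/m.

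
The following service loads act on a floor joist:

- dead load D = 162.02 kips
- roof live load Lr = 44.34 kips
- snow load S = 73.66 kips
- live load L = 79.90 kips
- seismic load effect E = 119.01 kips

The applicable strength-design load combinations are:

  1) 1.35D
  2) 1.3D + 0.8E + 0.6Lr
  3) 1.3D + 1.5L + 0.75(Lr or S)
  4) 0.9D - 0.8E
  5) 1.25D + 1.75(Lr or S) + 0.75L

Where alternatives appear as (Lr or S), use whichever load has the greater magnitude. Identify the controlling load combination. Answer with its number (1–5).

Combination 5

(Lr or S) → S = 73.66 kips.
1) 1.35(162.02) = 218.73
2) 1.3(162.02) + 0.8(119.01) + 0.6(44.34) = 210.63 + 95.21 + 26.60 = 332.44
3) 1.3(162.02) + 1.5(79.90) + 0.75(73.66) = 385.72
4) 0.9(162.02) - 0.8(119.01) = 145.82 - 95.21 = 50.61
5) 1.25(162.02) + 1.75(73.66) + 0.75(79.90) = 391.36
The largest value is 391.36 kips from combination 5.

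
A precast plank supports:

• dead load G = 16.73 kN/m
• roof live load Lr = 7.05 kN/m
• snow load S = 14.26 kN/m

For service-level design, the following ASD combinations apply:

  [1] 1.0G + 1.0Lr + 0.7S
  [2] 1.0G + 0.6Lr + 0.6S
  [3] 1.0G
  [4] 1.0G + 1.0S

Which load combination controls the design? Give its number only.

Combination 1

[1] 1.0(16.73) + 1.0(7.05) + 0.7(14.26) = 33.76
[2] 1.0(16.73) + 0.6(7.05) + 0.6(14.26) = 29.52
[3] 1.0(16.73) = 16.73
[4] 1.0(16.73) + 1.0(14.26) = 30.99
The largest value is 33.76 kN/m from combination 1.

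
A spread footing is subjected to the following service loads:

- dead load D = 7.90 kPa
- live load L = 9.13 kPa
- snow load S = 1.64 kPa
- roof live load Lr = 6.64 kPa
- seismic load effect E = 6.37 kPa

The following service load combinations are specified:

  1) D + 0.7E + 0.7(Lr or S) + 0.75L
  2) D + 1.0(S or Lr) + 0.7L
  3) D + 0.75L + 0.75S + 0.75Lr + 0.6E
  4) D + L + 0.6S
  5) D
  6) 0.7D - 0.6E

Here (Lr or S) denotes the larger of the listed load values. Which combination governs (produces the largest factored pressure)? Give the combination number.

(Lr or S) → Lr = 6.64 kPa; (S or Lr) → Lr = 6.64 kPa.
1) 1.0(7.90) + 0.7(6.37) + 0.7(6.64) + 0.75(9.13) = 23.85
2) 1.0(7.90) + 1.0(6.64) + 0.7(9.13) = 7.90 + 6.64 + 6.39 = 20.93
3) 1.0(7.90) + 0.75(9.13) + 0.75(1.64) + 0.75(6.64) + 0.6(6.37) = 7.90 + 6.85 + 1.23 + 4.98 + 3.82 = 24.78
4) 1.0(7.90) + 1.0(9.13) + 0.6(1.64) = 7.90 + 9.13 + 0.98 = 18.01
5) 1.0(7.90) = 7.90
6) 0.7(7.90) - 0.6(6.37) = 5.53 - 3.82 = 1.71
The largest value is 24.78 kPa from combination 3.

Combination 3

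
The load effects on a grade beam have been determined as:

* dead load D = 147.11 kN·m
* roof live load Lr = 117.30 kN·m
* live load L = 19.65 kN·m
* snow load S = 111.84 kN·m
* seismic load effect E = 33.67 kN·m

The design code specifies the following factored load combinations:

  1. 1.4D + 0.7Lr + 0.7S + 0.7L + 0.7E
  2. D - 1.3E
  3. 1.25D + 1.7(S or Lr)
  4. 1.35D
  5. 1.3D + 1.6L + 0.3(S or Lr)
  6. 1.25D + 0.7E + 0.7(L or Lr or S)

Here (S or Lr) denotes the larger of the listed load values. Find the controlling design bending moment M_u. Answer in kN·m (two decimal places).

(S or Lr) → Lr = 117.30 kN·m; (L or Lr or S) → Lr = 117.30 kN·m.
1. 1.4(147.11) + 0.7(117.30) + 0.7(111.84) + 0.7(19.65) + 0.7(33.67) = 403.68
2. 1.0(147.11) - 1.3(33.67) = 103.34
3. 1.25(147.11) + 1.7(117.30) = 383.30
4. 1.35(147.11) = 198.60
5. 1.3(147.11) + 1.6(19.65) + 0.3(117.30) = 257.87
6. 1.25(147.11) + 0.7(33.67) + 0.7(117.30) = 289.57
Maximum is from combination 1.

403.68 kN·m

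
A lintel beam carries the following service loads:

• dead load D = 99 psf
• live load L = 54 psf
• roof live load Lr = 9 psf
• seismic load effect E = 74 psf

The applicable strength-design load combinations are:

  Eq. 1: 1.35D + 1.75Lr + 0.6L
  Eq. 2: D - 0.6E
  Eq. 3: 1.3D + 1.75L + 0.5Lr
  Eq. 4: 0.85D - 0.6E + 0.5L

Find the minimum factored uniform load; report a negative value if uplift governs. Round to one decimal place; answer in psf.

Eq. 1: 1.35(99) + 1.75(9) + 0.6(54) = 181.8
Eq. 2: 1.0(99) - 0.6(74) = 99.0 - 44.4 = 54.6
Eq. 3: 1.3(99) + 1.75(54) + 0.5(9) = 128.7 + 94.5 + 4.5 = 227.7
Eq. 4: 0.85(99) - 0.6(74) + 0.5(54) = 84.2 - 44.4 + 27.0 = 66.8
Combination 2 gives the minimum: 54.6 psf.

54.6 psf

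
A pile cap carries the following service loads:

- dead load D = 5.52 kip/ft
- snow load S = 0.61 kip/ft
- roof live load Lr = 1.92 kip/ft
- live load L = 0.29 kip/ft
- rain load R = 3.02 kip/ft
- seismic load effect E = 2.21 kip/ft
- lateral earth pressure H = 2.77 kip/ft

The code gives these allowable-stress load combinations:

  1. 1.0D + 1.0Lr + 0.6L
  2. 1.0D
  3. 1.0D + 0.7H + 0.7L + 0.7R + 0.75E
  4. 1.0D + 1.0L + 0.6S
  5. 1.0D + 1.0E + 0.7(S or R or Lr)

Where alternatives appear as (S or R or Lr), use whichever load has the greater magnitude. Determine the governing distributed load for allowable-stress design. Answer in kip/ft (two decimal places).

11.43 kip/ft

(S or R or Lr) → R = 3.02 kip/ft.
1. 1.0(5.52) + 1.0(1.92) + 0.6(0.29) = 5.52 + 1.92 + 0.17 = 7.61
2. 1.0(5.52) = 5.52
3. 1.0(5.52) + 0.7(2.77) + 0.7(0.29) + 0.7(3.02) + 0.75(2.21) = 5.52 + 1.94 + 0.20 + 2.11 + 1.66 = 11.43
4. 1.0(5.52) + 1.0(0.29) + 0.6(0.61) = 5.52 + 0.29 + 0.37 = 6.18
5. 1.0(5.52) + 1.0(2.21) + 0.7(3.02) = 5.52 + 2.21 + 2.11 = 9.84
Combination 3 governs: w = 11.43 kip/ft.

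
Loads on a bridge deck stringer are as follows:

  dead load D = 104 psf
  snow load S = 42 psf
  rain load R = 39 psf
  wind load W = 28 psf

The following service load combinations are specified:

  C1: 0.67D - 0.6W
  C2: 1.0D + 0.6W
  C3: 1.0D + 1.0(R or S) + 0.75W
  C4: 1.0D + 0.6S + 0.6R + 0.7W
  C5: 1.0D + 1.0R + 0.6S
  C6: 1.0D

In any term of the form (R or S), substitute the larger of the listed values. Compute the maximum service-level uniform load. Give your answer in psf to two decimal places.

(R or S) → S = 42 psf.
C1: 0.67(104) - 0.6(28) = 69.68 - 16.80 = 52.88
C2: 1.0(104) + 0.6(28) = 104.00 + 16.80 = 120.80
C3: 1.0(104) + 1.0(42) + 0.75(28) = 104.00 + 42.00 + 21.00 = 167.00
C4: 1.0(104) + 0.6(42) + 0.6(39) + 0.7(28) = 104.00 + 25.20 + 23.40 + 19.60 = 172.20
C5: 1.0(104) + 1.0(39) + 0.6(42) = 104.00 + 39.00 + 25.20 = 168.20
C6: 1.0(104) = 104.00
Combination 4 governs: q = 172.20 psf.

172.20 psf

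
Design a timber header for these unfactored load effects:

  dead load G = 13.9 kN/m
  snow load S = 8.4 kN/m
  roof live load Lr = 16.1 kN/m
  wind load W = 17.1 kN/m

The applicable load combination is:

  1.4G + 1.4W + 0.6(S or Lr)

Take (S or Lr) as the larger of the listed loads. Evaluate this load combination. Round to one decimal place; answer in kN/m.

53.1 kN/m

(S or Lr) → Lr = 16.1 kN/m.
1.4(13.9) + 1.4(17.1) + 0.6(16.1) = 53.1
w_u = 53.1 kN/m.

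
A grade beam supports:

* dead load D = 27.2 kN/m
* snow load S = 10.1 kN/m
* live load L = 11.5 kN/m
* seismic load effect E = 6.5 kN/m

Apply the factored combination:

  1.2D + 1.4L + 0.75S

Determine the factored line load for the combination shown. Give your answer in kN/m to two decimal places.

1.2(27.2) + 1.4(11.5) + 0.75(10.1) = 56.32
w_u = 56.32 kN/m.

56.32 kN/m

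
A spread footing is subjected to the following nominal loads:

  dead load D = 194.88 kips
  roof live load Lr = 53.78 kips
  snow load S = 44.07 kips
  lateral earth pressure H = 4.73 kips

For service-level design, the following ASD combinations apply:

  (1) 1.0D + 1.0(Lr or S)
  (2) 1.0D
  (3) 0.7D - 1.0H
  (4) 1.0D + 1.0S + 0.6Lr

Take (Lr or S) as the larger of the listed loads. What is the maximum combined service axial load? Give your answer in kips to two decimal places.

(Lr or S) → Lr = 53.78 kips.
(1) 1.0(194.88) + 1.0(53.78) = 194.88 + 53.78 = 248.66
(2) 1.0(194.88) = 194.88
(3) 0.7(194.88) - 1.0(4.73) = 136.42 - 4.73 = 131.69
(4) 1.0(194.88) + 1.0(44.07) + 0.6(53.78) = 194.88 + 44.07 + 32.27 = 271.22
Combination 4 governs: P = 271.22 kips.

271.22 kips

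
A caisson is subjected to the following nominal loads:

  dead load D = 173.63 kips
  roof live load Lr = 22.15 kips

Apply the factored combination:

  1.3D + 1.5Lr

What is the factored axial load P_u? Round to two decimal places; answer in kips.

258.94 kips

1.3(173.63) + 1.5(22.15) = 258.94
P_u = 258.94 kips.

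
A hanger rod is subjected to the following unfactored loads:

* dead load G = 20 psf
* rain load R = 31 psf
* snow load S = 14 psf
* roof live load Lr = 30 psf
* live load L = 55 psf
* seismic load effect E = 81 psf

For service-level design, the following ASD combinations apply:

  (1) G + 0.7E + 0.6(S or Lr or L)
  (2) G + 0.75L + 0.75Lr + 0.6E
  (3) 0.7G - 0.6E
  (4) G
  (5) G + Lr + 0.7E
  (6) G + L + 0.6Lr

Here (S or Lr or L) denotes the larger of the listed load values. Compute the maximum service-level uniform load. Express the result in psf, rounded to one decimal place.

132.4 psf

(S or Lr or L) → L = 55 psf.
(1) 1.0(20) + 0.7(81) + 0.6(55) = 20.0 + 56.7 + 33.0 = 109.7
(2) 1.0(20) + 0.75(55) + 0.75(30) + 0.6(81) = 20.0 + 41.3 + 22.5 + 48.6 = 132.4
(3) 0.7(20) - 0.6(81) = 14.0 - 48.6 = -34.6
(4) 1.0(20) = 20.0
(5) 1.0(20) + 1.0(30) + 0.7(81) = 20.0 + 30.0 + 56.7 = 106.7
(6) 1.0(20) + 1.0(55) + 0.6(30) = 20.0 + 55.0 + 18.0 = 93.0
The controlling combination is 2, giving 132.4 psf.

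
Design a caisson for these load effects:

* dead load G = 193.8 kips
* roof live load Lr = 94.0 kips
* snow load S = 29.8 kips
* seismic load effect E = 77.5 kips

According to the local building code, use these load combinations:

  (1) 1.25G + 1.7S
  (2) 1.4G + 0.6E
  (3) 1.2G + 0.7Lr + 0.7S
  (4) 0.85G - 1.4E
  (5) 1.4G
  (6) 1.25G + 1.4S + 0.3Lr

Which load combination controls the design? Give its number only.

Combination 3

(1) 1.25(193.8) + 1.7(29.8) = 292.91
(2) 1.4(193.8) + 0.6(77.5) = 317.82
(3) 1.2(193.8) + 0.7(94.0) + 0.7(29.8) = 319.22
(4) 0.85(193.8) - 1.4(77.5) = 56.23
(5) 1.4(193.8) = 271.32
(6) 1.25(193.8) + 1.4(29.8) + 0.3(94.0) = 312.17
The largest value is 319.22 kips from combination 3.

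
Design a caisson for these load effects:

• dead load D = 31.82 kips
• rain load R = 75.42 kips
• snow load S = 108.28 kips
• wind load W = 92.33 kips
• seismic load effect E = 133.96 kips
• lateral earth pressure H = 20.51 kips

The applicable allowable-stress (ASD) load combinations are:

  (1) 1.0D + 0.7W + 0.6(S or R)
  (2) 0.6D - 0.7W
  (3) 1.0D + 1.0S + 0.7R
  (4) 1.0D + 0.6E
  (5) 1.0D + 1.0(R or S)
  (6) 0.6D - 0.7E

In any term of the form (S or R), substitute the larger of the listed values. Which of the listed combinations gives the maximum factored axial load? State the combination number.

(S or R) → S = 108.28 kips; (R or S) → S = 108.28 kips.
(1) 1.0(31.82) + 0.7(92.33) + 0.6(108.28) = 31.82 + 64.63 + 64.97 = 161.42
(2) 0.6(31.82) - 0.7(92.33) = 19.09 - 64.63 = -45.54
(3) 1.0(31.82) + 1.0(108.28) + 0.7(75.42) = 31.82 + 108.28 + 52.79 = 192.89
(4) 1.0(31.82) + 0.6(133.96) = 31.82 + 80.38 = 112.20
(5) 1.0(31.82) + 1.0(108.28) = 31.82 + 108.28 = 140.10
(6) 0.6(31.82) - 0.7(133.96) = 19.09 - 93.77 = -74.68
The largest value is 192.89 kips from combination 3.

Combination 3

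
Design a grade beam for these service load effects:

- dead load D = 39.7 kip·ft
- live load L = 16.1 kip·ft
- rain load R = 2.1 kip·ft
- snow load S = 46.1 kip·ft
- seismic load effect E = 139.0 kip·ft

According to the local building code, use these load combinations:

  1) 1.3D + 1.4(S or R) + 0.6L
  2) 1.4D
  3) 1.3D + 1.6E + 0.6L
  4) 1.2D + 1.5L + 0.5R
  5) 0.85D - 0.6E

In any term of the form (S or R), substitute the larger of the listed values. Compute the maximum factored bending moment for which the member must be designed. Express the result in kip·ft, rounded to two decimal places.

(S or R) → S = 46.1 kip·ft.
1) 1.3(39.7) + 1.4(46.1) + 0.6(16.1) = 125.81
2) 1.4(39.7) = 55.58
3) 1.3(39.7) + 1.6(139.0) + 0.6(16.1) = 283.67
4) 1.2(39.7) + 1.5(16.1) + 0.5(2.1) = 72.84
5) 0.85(39.7) - 0.6(139.0) = -49.66
Combination 3 governs: M_u = 283.67 kip·ft.

283.67 kip·ft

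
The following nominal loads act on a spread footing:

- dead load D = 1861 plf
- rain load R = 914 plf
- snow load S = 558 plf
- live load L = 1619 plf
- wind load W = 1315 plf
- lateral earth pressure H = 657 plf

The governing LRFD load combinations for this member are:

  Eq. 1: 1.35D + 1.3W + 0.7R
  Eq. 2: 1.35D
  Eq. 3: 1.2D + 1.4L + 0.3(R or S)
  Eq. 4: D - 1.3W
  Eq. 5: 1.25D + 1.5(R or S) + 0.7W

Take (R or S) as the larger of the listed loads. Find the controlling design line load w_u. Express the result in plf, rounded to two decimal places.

4861.65 plf

(R or S) → R = 914 plf.
Eq. 1: 1.35(1861) + 1.3(1315) + 0.7(914) = 2512.35 + 1709.50 + 639.80 = 4861.65
Eq. 2: 1.35(1861) = 2512.35
Eq. 3: 1.2(1861) + 1.4(1619) + 0.3(914) = 2233.20 + 2266.60 + 274.20 = 4774.00
Eq. 4: 1.0(1861) - 1.3(1315) = 1861.00 - 1709.50 = 151.50
Eq. 5: 1.25(1861) + 1.5(914) + 0.7(1315) = 2326.25 + 1371.00 + 920.50 = 4617.75
Maximum is from combination 1.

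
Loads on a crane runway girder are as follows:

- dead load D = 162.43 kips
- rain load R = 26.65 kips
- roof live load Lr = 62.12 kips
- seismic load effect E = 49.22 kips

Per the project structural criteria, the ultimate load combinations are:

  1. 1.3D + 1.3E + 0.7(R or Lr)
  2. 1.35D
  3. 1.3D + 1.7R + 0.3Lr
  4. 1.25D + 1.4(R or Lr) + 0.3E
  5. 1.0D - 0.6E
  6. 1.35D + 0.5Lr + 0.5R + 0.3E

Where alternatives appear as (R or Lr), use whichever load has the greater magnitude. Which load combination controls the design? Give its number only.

(R or Lr) → Lr = 62.12 kips.
1. 1.3(162.43) + 1.3(49.22) + 0.7(62.12) = 211.16 + 63.99 + 43.48 = 318.63
2. 1.35(162.43) = 219.28
3. 1.3(162.43) + 1.7(26.65) + 0.3(62.12) = 275.10
4. 1.25(162.43) + 1.4(62.12) + 0.3(49.22) = 304.77
5. 1.0(162.43) - 0.6(49.22) = 162.43 - 29.53 = 132.90
6. 1.35(162.43) + 0.5(62.12) + 0.5(26.65) + 0.3(49.22) = 278.43
The largest value is 318.63 kips from combination 1.

Combination 1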